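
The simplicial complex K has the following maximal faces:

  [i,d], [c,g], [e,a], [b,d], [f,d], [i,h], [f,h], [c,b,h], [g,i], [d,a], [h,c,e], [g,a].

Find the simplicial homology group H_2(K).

H_2 ≅ 0.

Order the vertices as a < b < c < d < e < f < g < h < i. Listing each simplex with vertices in this order, K has dimension 2 with simplices:

  0-simplices (9): a, b, c, d, e, f, g, h, i
  1-simplices (15): ad, ae, ag, bc, bd, bh, ce, cg, ch, df, di, eh, fh, gi, hi
  2-simplices (2): bch, ceh

Hence C_0 ≅ Z^9, C_1 ≅ Z^15, C_2 ≅ Z^2.

Boundary ∂_1: C_1 → C_0 is given by ∂[p,q] = [q] − [p].
This gives a 9×15 integer matrix of rank 8; reducing to Smith normal form yields diagonal entries (1,1,1,1,1,1,1,1).

Boundary ∂_2: C_2 → C_1 maps a triangle to the signed sum of its edges. For instance
  ∂ceh = eh − ch + ce,
  ∂bch = ch − bh + bc.
The resulting 15×2 matrix has rank 2, and its Smith normal form has invariant factors (1,1).

Computing H_k = (kernel of ∂_k) / (image of ∂_{k+1}):

  H_2: rank ker ∂_2 − rank ∂_3 = (2 − 2) − 0 = 0, and there is no ∂_3, so H_2 ≅ 0.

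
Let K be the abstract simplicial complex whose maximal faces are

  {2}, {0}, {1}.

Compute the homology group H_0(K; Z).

H_0 = Z^3.

Order the vertices as 0 < 1 < 2. Listing each simplex with vertices in this order, K has dimension 0 with simplices:

  0-simplices (3): [0], [1], [2]

so the chain groups are C_0 ≅ Z^3.

Reading off H_k = ker ∂_k / im ∂_{k+1}:

  H_0: rank C_0 − rank ∂_1 = 3 − 0 = 3, and there is no ∂_1, so H_0 ≅ Z^3.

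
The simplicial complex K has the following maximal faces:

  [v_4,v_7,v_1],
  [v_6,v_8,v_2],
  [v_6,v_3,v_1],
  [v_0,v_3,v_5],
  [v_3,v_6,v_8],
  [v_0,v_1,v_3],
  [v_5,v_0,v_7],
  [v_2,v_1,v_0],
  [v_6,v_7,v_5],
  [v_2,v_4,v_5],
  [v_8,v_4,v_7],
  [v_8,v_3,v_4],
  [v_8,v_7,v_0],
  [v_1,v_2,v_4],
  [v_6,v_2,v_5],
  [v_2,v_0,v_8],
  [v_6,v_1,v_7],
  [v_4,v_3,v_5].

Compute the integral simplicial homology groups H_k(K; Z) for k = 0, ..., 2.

Take the total order v_0 < v_1 < v_2 < v_3 < v_4 < v_5 < v_6 < v_7 < v_8 on the vertex set. Then K (dimension 2) consists of the simplices:

  0-simplices (9): [v_0], [v_1], [v_2], [v_3], [v_4], [v_5], [v_6], [v_7], [v_8]
  1-simplices (27): (27 of them)
  2-simplices (18): (18 of them)

Hence C_0 ≅ Z^9, C_1 ≅ Z^27, C_2 ≅ Z^18.

∂_1: C_1 → C_0 maps an edge to its endpoints' difference, ∂[p,q] = q − p. For instance
  ∂[v_0,v_5] = [v_5] − [v_0].
As a 9×27 matrix over Z this has rank 8, with invariant factors (1,1,1,1,1,1,1,1).

The boundary map ∂_2: C_2 → C_1 acts by ∂[p,q,r] = [q,r] − [p,r] + [p,q]. For instance
  ∂[v_5,v_6,v_7] = [v_6,v_7] − [v_5,v_7] + [v_5,v_6],
  ∂[v_2,v_6,v_8] = [v_6,v_8] − [v_2,v_8] + [v_2,v_6].
This gives a 27×18 integer matrix of rank 17; reducing to Smith normal form yields diagonal entries (1,1,1,1,1,1,1,1,1,1,1,1,1,1,1,1,1).

Reading off H_k = ker ∂_k / im ∂_{k+1}:

  H_0: rank C_0 − rank ∂_1 = 9 − 8 = 1, and the invariant factors of ∂_1 are all 1, so H_0 ≅ Z.
  H_1: rank ker ∂_1 − rank ∂_2 = (27 − 8) − 17 = 2, and the invariant factors of ∂_2 are all 1, so H_1 ≅ Z^2.
  H_2: rank ker ∂_2 − rank ∂_3 = (18 − 17) − 0 = 1, and there is no ∂_3, so H_2 ≅ Z.

H_0 ≅ Z,  H_1 ≅ Z^2,  H_2 ≅ Z.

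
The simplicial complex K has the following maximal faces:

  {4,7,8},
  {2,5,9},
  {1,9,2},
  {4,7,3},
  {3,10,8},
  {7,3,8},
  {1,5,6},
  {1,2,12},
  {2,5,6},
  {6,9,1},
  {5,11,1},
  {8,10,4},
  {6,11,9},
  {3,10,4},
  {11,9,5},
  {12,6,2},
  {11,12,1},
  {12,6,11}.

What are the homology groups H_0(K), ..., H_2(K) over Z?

Fix the vertex order 1 < 2 < 3 < 4 < 5 < 6 < 7 < 8 < 9 < 10 < 11 < 12 and write every simplex with vertices in increasing order. Then dim K = 2 and the simplices of K are:

  0-simplices (12): [1], [2], [3], [4], [5], [6], [7], [8], [9], [10], [11], [12]
  1-simplices (27): (27 of them)
  2-simplices (18): (18 of them)

giving chain groups C_0 ≅ Z^12, C_1 ≅ Z^27, C_2 ≅ Z^18.

∂_1: C_1 → C_0 is given by ∂[p,q] = [q] − [p].
The resulting 12×27 matrix has rank 10, and its Smith normal form has invariant factors (1,1,1,1,1,1,1,1,1,1).

∂_2: C_2 → C_1 sends each 2-simplex [p,q,r] to [q,r] − [p,r] + [p,q]. For instance
  ∂[1,2,12] = [2,12] − [1,12] + [1,2],
  ∂[3,7,8] = [7,8] − [3,8] + [3,7].
This gives a 27×18 integer matrix of rank 17; reducing to Smith normal form yields diagonal entries (1,1,1,1,1,1,1,1,1,1,1,1,1,1,1,1,2).

Reading off H_k = ker ∂_k / im ∂_{k+1}:

  H_0: rank C_0 − rank ∂_1 = 12 − 10 = 2, and the invariant factors of ∂_1 are all 1, so H_0 = Z^2.
  H_1: rank ker ∂_1 − rank ∂_2 = (27 − 10) − 17 = 0, and ∂_2 has invariant factor 2 > 1, so H_1 = Z/2.
  H_2: rank ker ∂_2 − rank ∂_3 = (18 − 17) − 0 = 1, and there is no ∂_3, so H_2 = Z.

As a check, the Euler characteristic is 12 − 27 + 18 = 3, which agrees with 2 − 0 + 1 = 3.

H_0 = Z^2,  H_1 = Z/2,  H_2 = Z.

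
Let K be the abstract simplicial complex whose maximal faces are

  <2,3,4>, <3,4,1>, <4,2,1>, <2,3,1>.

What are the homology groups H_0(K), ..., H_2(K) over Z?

H_0 = Z,  H_1 = 0,  H_2 = Z.

Take the total order 1 < 2 < 3 < 4 on the vertex set. Then K (dimension 2) consists of the simplices:

  0-simplices (4): [1], [2], [3], [4]
  1-simplices (6): [1,2], [1,3], [1,4], [2,3], [2,4], [3,4]
  2-simplices (4): [1,2,3], [1,2,4], [1,3,4], [2,3,4]

giving chain groups C_0 ≅ Z^4, C_1 ≅ Z^6, C_2 ≅ Z^4.

∂_1: C_1 → C_0 maps an edge to its endpoints' difference, ∂[p,q] = q − p. For instance
  ∂[3,4] = [4] − [3].
This gives a 4×6 integer matrix of rank 3; reducing to Smith normal form yields diagonal entries (1,1,1).

Boundary ∂_2: C_2 → C_1 maps a triangle to the signed sum of its edges. For instance
  ∂[1,2,3] = [2,3] − [1,3] + [1,2],
  ∂[1,3,4] = [3,4] − [1,4] + [1,3].
As a 6×4 matrix over Z this has rank 3, with invariant factors (1,1,1).

Reading off H_k = ker ∂_k / im ∂_{k+1}:

  H_0: rank C_0 − rank ∂_1 = 4 − 3 = 1, and the invariant factors of ∂_1 are all 1, so H_0 ≅ Z.
  H_1: rank ker ∂_1 − rank ∂_2 = (6 − 3) − 3 = 0, and the invariant factors of ∂_2 are all 1, so H_1 ≅ 0.
  H_2: rank ker ∂_2 − rank ∂_3 = (4 − 3) − 0 = 1, and there is no ∂_3, so H_2 ≅ Z.

(K is a triangulation of the 2-sphere S^2.)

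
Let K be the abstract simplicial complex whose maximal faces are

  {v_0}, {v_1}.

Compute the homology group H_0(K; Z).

Fix the vertex order v_0 < v_1 and write every simplex with vertices in increasing order. Then dim K = 0 and the simplices of K are:

  0-simplices (2): [v_0], [v_1]

so the chain groups are C_0 ≅ Z^2.

Computing H_k = (kernel of ∂_k) / (image of ∂_{k+1}):

  H_0: rank C_0 − rank ∂_1 = 2 − 0 = 2, and there is no ∂_1, so H_0 = Z^2.

H_0 ≅ Z^2.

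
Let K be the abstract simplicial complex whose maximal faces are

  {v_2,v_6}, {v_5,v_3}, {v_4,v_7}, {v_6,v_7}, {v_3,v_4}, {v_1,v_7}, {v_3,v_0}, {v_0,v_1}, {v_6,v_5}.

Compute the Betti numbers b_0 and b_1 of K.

K has 8 vertices, 9 edges.
rank ∂_0 = 0, rank ∂_1 = 7 ⇒ b_0 = 8 − 0 − 7 = 1; all invariant factors of ∂_1 are 1 so no torsion. So H_0 = Z.
rank ∂_1 = 7, rank ∂_2 = 0 ⇒ b_1 = 9 − 7 − 0 = 2. So H_1 = Z^2.

b_0 = 1, b_1 = 2.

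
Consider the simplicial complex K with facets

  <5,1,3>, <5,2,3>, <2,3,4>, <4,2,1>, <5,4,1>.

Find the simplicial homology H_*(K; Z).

Fix the vertex order 1 < 2 < 3 < 4 < 5 and write every simplex with vertices in increasing order. Then dim K = 2 and the simplices of K are:

  0-simplices (5): [1], [2], [3], [4], [5]
  1-simplices (10): [1,2], [1,3], [1,4], [1,5], [2,3], [2,4], [2,5], [3,4], [3,5], [4,5]
  2-simplices (5): [1,2,4], [1,3,5], [1,4,5], [2,3,4], [2,3,5]

giving chain groups C_0 ≅ Z^5, C_1 ≅ Z^10, C_2 ≅ Z^5.

∂_1: C_1 → C_0 is given by ∂[p,q] = [q] − [p].
The resulting 5×10 matrix has rank 4, and its Smith normal form has invariant factors (1,1,1,1).

∂_2: C_2 → C_1 sends each 2-simplex [p,q,r] to [q,r] − [p,r] + [p,q]. For instance
  ∂[1,3,5] = [3,5] − [1,5] + [1,3],
  ∂[1,2,4] = [2,4] − [1,4] + [1,2].
As a 10×5 matrix over Z this has rank 5, with invariant factors (1,1,1,1,1).

Reading off H_k = ker ∂_k / im ∂_{k+1}:

  H_0: rank C_0 − rank ∂_1 = 5 − 4 = 1, and the invariant factors of ∂_1 are all 1, so H_0 = Z.
  H_1: rank ker ∂_1 − rank ∂_2 = (10 − 4) − 5 = 1, and the invariant factors of ∂_2 are all 1, so H_1 = Z.
  H_2: rank ker ∂_2 − rank ∂_3 = (5 − 5) − 0 = 0, and there is no ∂_3, so H_2 = 0.

As a check, the Euler characteristic is 5 − 10 + 5 = 0, which agrees with 1 − 1 + 0 = 0.
(K is a triangulation of the Möbius band.)

H_0 = Z,  H_1 = Z,  H_2 = 0.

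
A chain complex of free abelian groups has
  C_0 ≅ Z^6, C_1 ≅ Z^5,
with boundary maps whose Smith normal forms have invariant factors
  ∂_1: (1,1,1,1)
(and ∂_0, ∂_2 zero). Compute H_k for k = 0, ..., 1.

H_0: b_0 = 6 − 0 − 4 = 2; torsion from ∂_1 factors > 1: none. So H_0 ≅ Z^2.
H_1: b_1 = 5 − 4 − 0 = 1; torsion from ∂_2 factors > 1: none. So H_1 ≅ Z.

H_0 ≅ Z^2,  H_1 ≅ Z.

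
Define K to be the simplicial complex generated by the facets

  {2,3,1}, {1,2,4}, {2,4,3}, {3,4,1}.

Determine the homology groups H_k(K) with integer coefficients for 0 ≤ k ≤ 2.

Fix the vertex order 1 < 2 < 3 < 4 and write every simplex with vertices in increasing order. Then dim K = 2 and the simplices of K are:

  0-simplices (4): [1], [2], [3], [4]
  1-simplices (6): [1,2], [1,3], [1,4], [2,3], [2,4], [3,4]
  2-simplices (4): [1,2,3], [1,2,4], [1,3,4], [2,3,4]

giving chain groups C_0 ≅ Z^4, C_1 ≅ Z^6, C_2 ≅ Z^4.

The boundary map ∂_1: C_1 → C_0 is given by ∂[p,q] = [q] − [p]. For instance
  ∂[1,4] = [4] − [1].
This gives a 4×6 integer matrix of rank 3; reducing to Smith normal form yields diagonal entries (1,1,1).

Boundary ∂_2: C_2 → C_1 sends each 2-simplex [p,q,r] to [q,r] − [p,r] + [p,q]. For instance
  ∂[2,3,4] = [3,4] − [2,4] + [2,3],
  ∂[1,2,4] = [2,4] − [1,4] + [1,2].
This gives a 6×4 integer matrix of rank 3; reducing to Smith normal form yields diagonal entries (1,1,1).

Computing H_k = (kernel of ∂_k) / (image of ∂_{k+1}):

  H_0: rank C_0 − rank ∂_1 = 4 − 3 = 1, and the invariant factors of ∂_1 are all 1, so H_0 ≅ Z.
  H_1: rank ker ∂_1 − rank ∂_2 = (6 − 3) − 3 = 0, and the invariant factors of ∂_2 are all 1, so H_1 ≅ 0.
  H_2: rank ker ∂_2 − rank ∂_3 = (4 − 3) − 0 = 1, and there is no ∂_3, so H_2 ≅ Z.

(K is a triangulation of the 2-sphere S^2.)

H_0 ≅ Z,  H_1 = 0,  H_2 ≅ Z.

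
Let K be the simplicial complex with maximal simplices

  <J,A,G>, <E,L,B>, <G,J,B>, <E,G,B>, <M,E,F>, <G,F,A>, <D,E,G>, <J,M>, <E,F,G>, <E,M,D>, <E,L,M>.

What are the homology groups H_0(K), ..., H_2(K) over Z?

Take the total order A < B < D < E < F < G < J < L < M on the vertex set. Then K (dimension 2) consists of the simplices:

  0-simplices (9): A, B, D, E, F, G, J, L, M
  1-simplices (19): AF, AG, AJ, BE, BG, BJ, BL, DE, DG, DM, EF, EG, EL, EM, FG, FM, GJ, JM, LM
  2-simplices (10): AFG, AGJ, BEG, BEL, BGJ, DEG, DEM, EFG, EFM, ELM

Hence C_0 ≅ Z^9, C_1 ≅ Z^19, C_2 ≅ Z^10.

∂_1: C_1 → C_0 sends each edge [p,q] (with p < q) to q − p.
The resulting 9×19 matrix has rank 8, and its Smith normal form has invariant factors (1,1,1,1,1,1,1,1).

The boundary map ∂_2: C_2 → C_1 acts by ∂[p,q,r] = [q,r] − [p,r] + [p,q]. For instance
  ∂EFG = FG − EG + EF,
  ∂BEG = EG − BG + BE.
As a 19×10 matrix over Z this has rank 10, with invariant factors (1,1,1,1,1,1,1,1,1,1).

Now H_k = ker ∂_k / im ∂_{k+1}, so:

  H_0: rank C_0 − rank ∂_1 = 9 − 8 = 1, and the invariant factors of ∂_1 are all 1, so H_0 ≅ Z.
  H_1: rank ker ∂_1 − rank ∂_2 = (19 − 8) − 10 = 1, and the invariant factors of ∂_2 are all 1, so H_1 ≅ Z.
  H_2: rank ker ∂_2 − rank ∂_3 = (10 − 10) − 0 = 0, and there is no ∂_3, so H_2 ≅ 0.

H_0 ≅ Z,  H_1 ≅ Z,  H_2 = 0.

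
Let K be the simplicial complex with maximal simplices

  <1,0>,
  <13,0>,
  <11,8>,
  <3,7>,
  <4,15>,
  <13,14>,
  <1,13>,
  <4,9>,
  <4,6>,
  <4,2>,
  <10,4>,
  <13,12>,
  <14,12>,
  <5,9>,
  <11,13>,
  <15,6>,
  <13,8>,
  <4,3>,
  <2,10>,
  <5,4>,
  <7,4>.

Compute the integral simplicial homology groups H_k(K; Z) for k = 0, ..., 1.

Take the total order 0 < 1 < 2 < 3 < 4 < 5 < 6 < 7 < 8 < 9 < 10 < 11 < 12 < 13 < 14 < 15 on the vertex set. Then K (dimension 1) consists of the simplices:

  0-simplices (16): [0], [1], [2], [3], [4], [5], [6], [7], [8], [9], [10], [11], [12], [13], [14], [15]
  1-simplices (21): (21 of them)

so the chain groups are C_0 ≅ Z^16, C_1 ≅ Z^21.

The boundary map ∂_1: C_1 → C_0 is given by ∂[p,q] = [q] − [p]. For instance
  ∂[4,9] = [9] − [4].
As a 16×21 matrix over Z this has rank 14, with invariant factors (1,1,1,1,1,1,1,1,1,1,1,1,1,1).

From H_k ≅ ker(∂_k) / im(∂_{k+1}) we obtain:

  H_0: rank C_0 − rank ∂_1 = 16 − 14 = 2, and the invariant factors of ∂_1 are all 1, so H_0 ≅ Z^2.
  H_1: rank ker ∂_1 − rank ∂_2 = (21 − 14) − 0 = 7, and there is no ∂_2, so H_1 ≅ Z^7.

H_0 = Z^2,  H_1 = Z^7.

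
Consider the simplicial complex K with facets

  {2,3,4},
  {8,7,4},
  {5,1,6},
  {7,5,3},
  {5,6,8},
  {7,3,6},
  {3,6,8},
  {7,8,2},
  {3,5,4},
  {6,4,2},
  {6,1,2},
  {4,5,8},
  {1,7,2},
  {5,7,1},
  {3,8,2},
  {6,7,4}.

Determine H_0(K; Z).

K has 8 vertices, 24 edges, 16 triangles.
rank ∂_0 = 0, rank ∂_1 = 7 ⇒ b_0 = 8 − 0 − 7 = 1; all invariant factors of ∂_1 are 1 so no torsion. So H_0 ≅ Z.

H_0 ≅ Z.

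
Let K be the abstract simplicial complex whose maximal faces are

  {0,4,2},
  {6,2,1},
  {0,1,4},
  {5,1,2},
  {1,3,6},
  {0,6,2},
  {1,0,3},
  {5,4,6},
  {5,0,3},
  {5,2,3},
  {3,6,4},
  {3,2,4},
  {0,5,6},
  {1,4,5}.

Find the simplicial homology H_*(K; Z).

H_0 ≅ Z,  H_1 ≅ Z^2,  H_2 ≅ Z.

We work with the vertex ordering 0 < 1 < 2 < 3 < 4 < 5 < 6. The simplices of K, each written with vertices in increasing order, are:

  0-simplices (7): [0], [1], [2], [3], [4], [5], [6]
  1-simplices (21): [0,1], [0,2], [0,3], [0,4], [0,5], [0,6], [1,2], [1,3], [1,4], [1,5], [1,6], [2,3], [2,4], [2,5], [2,6], [3,4], [3,5], [3,6], [4,5], [4,6], [5,6]
  2-simplices (14): [0,1,3], [0,1,4], [0,2,4], [0,2,6], [0,3,5], [0,5,6], [1,2,5], [1,2,6], [1,3,6], [1,4,5], [2,3,4], [2,3,5], [3,4,6], [4,5,6]

giving chain groups C_0 ≅ Z^7, C_1 ≅ Z^21, C_2 ≅ Z^14.

Boundary ∂_1: C_1 → C_0 sends each edge [p,q] (with p < q) to q − p. For instance
  ∂[1,4] = [4] − [1].
This gives a 7×21 integer matrix of rank 6; reducing to Smith normal form yields diagonal entries (1,1,1,1,1,1).

∂_2: C_2 → C_1 maps a triangle to the signed sum of its edges. For instance
  ∂[0,5,6] = [5,6] − [0,6] + [0,5],
  ∂[0,2,4] = [2,4] − [0,4] + [0,2].
The resulting 21×14 matrix has rank 13, and its Smith normal form has invariant factors (1,1,1,1,1,1,1,1,1,1,1,1,1).

Reading off H_k = ker ∂_k / im ∂_{k+1}:

  H_0: rank C_0 − rank ∂_1 = 7 − 6 = 1, and the invariant factors of ∂_1 are all 1, so H_0 = Z.
  H_1: rank ker ∂_1 − rank ∂_2 = (21 − 6) − 13 = 2, and the invariant factors of ∂_2 are all 1, so H_1 = Z^2.
  H_2: rank ker ∂_2 − rank ∂_3 = (14 − 13) − 0 = 1, and there is no ∂_3, so H_2 = Z.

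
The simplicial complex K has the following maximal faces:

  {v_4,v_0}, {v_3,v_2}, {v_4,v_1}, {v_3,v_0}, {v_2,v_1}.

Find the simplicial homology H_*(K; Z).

H_0 = Z,  H_1 = Z.

Fix the vertex order v_0 < v_1 < v_2 < v_3 < v_4 and write every simplex with vertices in increasing order. Then dim K = 1 and the simplices of K are:

  0-simplices (5): [v_0], [v_1], [v_2], [v_3], [v_4]
  1-simplices (5): [v_0,v_3], [v_0,v_4], [v_1,v_2], [v_1,v_4], [v_2,v_3]

giving chain groups C_0 ≅ Z^5, C_1 ≅ Z^5.

Boundary ∂_1: C_1 → C_0 maps an edge to its endpoints' difference, ∂[p,q] = q − p.
This gives a 5×5 integer matrix of rank 4; reducing to Smith normal form yields diagonal entries (1,1,1,1).

Reading off H_k = ker ∂_k / im ∂_{k+1}:

  H_0: rank C_0 − rank ∂_1 = 5 − 4 = 1, and the invariant factors of ∂_1 are all 1, so H_0 = Z.
  H_1: rank ker ∂_1 − rank ∂_2 = (5 − 4) − 0 = 1, and there is no ∂_2, so H_1 = Z.

As a check, the Euler characteristic is 5 − 5 = 0, which agrees with 1 − 1 = 0.
(K is a triangulation of the circle S^1.)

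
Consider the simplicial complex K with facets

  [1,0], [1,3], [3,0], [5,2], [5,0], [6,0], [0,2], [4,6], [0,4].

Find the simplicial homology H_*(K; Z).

K has 7 vertices, 9 edges.
rank ∂_0 = 0, rank ∂_1 = 6 ⇒ b_0 = 7 − 0 − 6 = 1; all invariant factors of ∂_1 are 1 so no torsion. So H_0 ≅ Z.
rank ∂_1 = 6, rank ∂_2 = 0 ⇒ b_1 = 9 − 6 − 0 = 3. So H_1 ≅ Z^3.

H_0 = Z,  H_1 = Z^3.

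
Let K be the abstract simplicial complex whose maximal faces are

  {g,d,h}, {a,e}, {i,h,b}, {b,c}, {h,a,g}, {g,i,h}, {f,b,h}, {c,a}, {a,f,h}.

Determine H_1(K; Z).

H_1 ≅ Z.

Fix the vertex order a < b < c < d < e < f < g < h < i and write every simplex with vertices in increasing order. Then dim K = 2 and the simplices of K are:

  0-simplices (9): a, b, c, d, e, f, g, h, i
  1-simplices (15): ac, ae, af, ag, ah, bc, bf, bh, bi, dg, dh, fh, gh, gi, hi
  2-simplices (6): afh, agh, bfh, bhi, dgh, ghi

giving chain groups C_0 ≅ Z^9, C_1 ≅ Z^15, C_2 ≅ Z^6.

The boundary map ∂_1: C_1 → C_0 is given by ∂[p,q] = [q] − [p].
As a 9×15 matrix over Z this has rank 8, with invariant factors (1,1,1,1,1,1,1,1).

Boundary ∂_2: C_2 → C_1 acts by ∂[p,q,r] = [q,r] − [p,r] + [p,q]. For instance
  ∂bfh = fh − bh + bf,
  ∂bhi = hi − bi + bh.
This gives a 15×6 integer matrix of rank 6; reducing to Smith normal form yields diagonal entries (1,1,1,1,1,1).

Now H_k = ker ∂_k / im ∂_{k+1}, so:

  H_1: rank ker ∂_1 − rank ∂_2 = (15 − 8) − 6 = 1, and the invariant factors of ∂_2 are all 1, so H_1 = Z.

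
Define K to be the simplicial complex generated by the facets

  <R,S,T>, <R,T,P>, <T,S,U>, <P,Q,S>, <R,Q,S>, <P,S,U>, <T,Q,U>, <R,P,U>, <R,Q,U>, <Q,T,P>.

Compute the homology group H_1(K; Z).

Take the total order P < Q < R < S < T < U on the vertex set. Then K (dimension 2) consists of the simplices:

  0-simplices (6): P, Q, R, S, T, U
  1-simplices (15): PQ, PR, PS, PT, PU, QR, QS, QT, QU, RS, RT, RU, ST, SU, TU
  2-simplices (10): PQS, PQT, PRT, PRU, PSU, QRS, QRU, QTU, RST, STU

giving chain groups C_0 ≅ Z^6, C_1 ≅ Z^15, C_2 ≅ Z^10.

The boundary map ∂_1: C_1 → C_0 is given by ∂[p,q] = [q] − [p]. For instance
  ∂QR = R − Q.
As a 6×15 matrix over Z this has rank 5, with invariant factors (1,1,1,1,1).

Boundary ∂_2: C_2 → C_1 acts by ∂[p,q,r] = [q,r] − [p,r] + [p,q]. For instance
  ∂PRT = RT − PT + PR,
  ∂STU = TU − SU + ST.
The resulting 15×10 matrix has rank 10, and its Smith normal form has invariant factors (1,1,1,1,1,1,1,1,1,2).

Reading off H_k = ker ∂_k / im ∂_{k+1}:

  H_1: rank ker ∂_1 − rank ∂_2 = (15 − 5) − 10 = 0, and ∂_2 has invariant factor 2 > 1, so H_1 ≅ Z_2.

H_1 = Z_2.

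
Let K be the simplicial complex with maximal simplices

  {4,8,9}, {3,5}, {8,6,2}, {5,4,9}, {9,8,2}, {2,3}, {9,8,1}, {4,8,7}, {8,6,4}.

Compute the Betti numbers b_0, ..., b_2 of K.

b_0 = 1, b_1 = 1, b_2 = 0.

Fix the vertex order 1 < 2 < 3 < 4 < 5 < 6 < 7 < 8 < 9 and write every simplex with vertices in increasing order. Then dim K = 2 and the simplices of K are:

  0-simplices (9): [1], [2], [3], [4], [5], [6], [7], [8], [9]
  1-simplices (16): [1,8], [1,9], [2,3], [2,6], [2,8], [2,9], [3,5], [4,5], [4,6], [4,7], [4,8], [4,9], [5,9], [6,8], [7,8], [8,9]
  2-simplices (7): [1,8,9], [2,6,8], [2,8,9], [4,5,9], [4,6,8], [4,7,8], [4,8,9]

giving chain groups C_0 ≅ Z^9, C_1 ≅ Z^16, C_2 ≅ Z^7.

∂_1: C_1 → C_0 sends each edge [p,q] (with p < q) to q − p. For instance
  ∂[1,9] = [9] − [1].
This gives a 9×16 integer matrix of rank 8; reducing to Smith normal form yields diagonal entries (1,1,1,1,1,1,1,1).

∂_2: C_2 → C_1 sends each 2-simplex [p,q,r] to [q,r] − [p,r] + [p,q]. For instance
  ∂[2,6,8] = [6,8] − [2,8] + [2,6],
  ∂[4,8,9] = [8,9] − [4,9] + [4,8].
This gives a 16×7 integer matrix of rank 7; reducing to Smith normal form yields diagonal entries (1,1,1,1,1,1,1).

Now H_k = ker ∂_k / im ∂_{k+1}, so:

  H_0: rank C_0 − rank ∂_1 = 9 − 8 = 1, and the invariant factors of ∂_1 are all 1, so H_0 = Z.
  H_1: rank ker ∂_1 − rank ∂_2 = (16 − 8) − 7 = 1, and the invariant factors of ∂_2 are all 1, so H_1 = Z.
  H_2: rank ker ∂_2 − rank ∂_3 = (7 − 7) − 0 = 0, and there is no ∂_3, so H_2 = 0.

As a check, the Euler characteristic is 9 − 16 + 7 = 0, which agrees with 1 − 1 + 0 = 0.

Hence the Betti numbers are b_0 = 1, b_1 = 1, b_2 = 0.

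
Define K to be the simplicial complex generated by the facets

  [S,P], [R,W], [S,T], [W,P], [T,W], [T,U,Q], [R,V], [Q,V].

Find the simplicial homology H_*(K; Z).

K has 8 vertices, 10 edges, 1 triangle.
rank ∂_0 = 0, rank ∂_1 = 7 ⇒ b_0 = 8 − 0 − 7 = 1; all invariant factors of ∂_1 are 1 so no torsion. So H_0 ≅ Z.
rank ∂_1 = 7, rank ∂_2 = 1 ⇒ b_1 = 10 − 7 − 1 = 2; all invariant factors of ∂_2 are 1 so no torsion. So H_1 ≅ Z^2.
rank ∂_2 = 1, rank ∂_3 = 0 ⇒ b_2 = 1 − 1 − 0 = 0. So H_2 ≅ 0.

H_0 = Z,  H_1 = Z^2,  H_2 = 0.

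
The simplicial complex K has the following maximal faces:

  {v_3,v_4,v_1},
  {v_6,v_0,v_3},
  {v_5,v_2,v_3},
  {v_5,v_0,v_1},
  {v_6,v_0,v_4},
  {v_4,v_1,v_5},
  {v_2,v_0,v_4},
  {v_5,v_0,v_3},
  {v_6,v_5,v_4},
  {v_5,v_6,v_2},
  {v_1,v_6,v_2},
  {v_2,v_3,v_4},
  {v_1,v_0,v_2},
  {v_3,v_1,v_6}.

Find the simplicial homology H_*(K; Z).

H_0 ≅ Z,  H_1 ≅ Z^2,  H_2 ≅ Z.

We work with the vertex ordering v_0 < v_1 < v_2 < v_3 < v_4 < v_5 < v_6. The simplices of K, each written with vertices in increasing order, are:

  0-simplices (7): [v_0], [v_1], [v_2], [v_3], [v_4], [v_5], [v_6]
  1-simplices (21): (21 of them)
  2-simplices (14): (14 of them)

Hence C_0 ≅ Z^7, C_1 ≅ Z^21, C_2 ≅ Z^14.

Boundary ∂_1: C_1 → C_0 sends each edge [p,q] (with p < q) to q − p. For instance
  ∂[v_1,v_2] = [v_2] − [v_1].
As a 7×21 matrix over Z this has rank 6, with invariant factors (1,1,1,1,1,1).

∂_2: C_2 → C_1 sends each 2-simplex [p,q,r] to [q,r] − [p,r] + [p,q]. For instance
  ∂[v_1,v_3,v_6] = [v_3,v_6] − [v_1,v_6] + [v_1,v_3],
  ∂[v_2,v_3,v_4] = [v_3,v_4] − [v_2,v_4] + [v_2,v_3].
The 21×14 boundary matrix has rank 13 and Smith normal form diag(1,1,1,1,1,1,1,1,1,1,1,1,1).

From H_k ≅ ker(∂_k) / im(∂_{k+1}) we obtain:

  H_0: rank C_0 − rank ∂_1 = 7 − 6 = 1, and the invariant factors of ∂_1 are all 1, so H_0 ≅ Z.
  H_1: rank ker ∂_1 − rank ∂_2 = (21 − 6) − 13 = 2, and the invariant factors of ∂_2 are all 1, so H_1 ≅ Z^2.
  H_2: rank ker ∂_2 − rank ∂_3 = (14 − 13) − 0 = 1, and there is no ∂_3, so H_2 ≅ Z.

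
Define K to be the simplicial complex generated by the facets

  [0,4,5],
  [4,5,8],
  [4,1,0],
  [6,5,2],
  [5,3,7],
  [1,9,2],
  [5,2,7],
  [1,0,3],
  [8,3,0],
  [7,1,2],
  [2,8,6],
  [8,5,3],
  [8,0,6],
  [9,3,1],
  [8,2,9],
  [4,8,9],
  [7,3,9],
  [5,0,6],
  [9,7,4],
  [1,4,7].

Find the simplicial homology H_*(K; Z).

H_0 ≅ Z,  H_1 ≅ Z ⊕ Z/2,  H_2 = 0.

We work with the vertex ordering 0 < 1 < 2 < 3 < 4 < 5 < 6 < 7 < 8 < 9. The simplices of K, each written with vertices in increasing order, are:

  0-simplices (10): [0], [1], [2], [3], [4], [5], [6], [7], [8], [9]
  1-simplices (30): (30 of them)
  2-simplices (20): (20 of them)

giving chain groups C_0 ≅ Z^10, C_1 ≅ Z^30, C_2 ≅ Z^20.

Boundary ∂_1: C_1 → C_0 sends each edge [p,q] (with p < q) to q − p. For instance
  ∂[0,1] = [1] − [0].
The resulting 10×30 matrix has rank 9, and its Smith normal form has invariant factors (1,1,1,1,1,1,1,1,1).

∂_2: C_2 → C_1 sends each 2-simplex [p,q,r] to [q,r] − [p,r] + [p,q]. For instance
  ∂[4,7,9] = [7,9] − [4,9] + [4,7],
  ∂[0,1,4] = [1,4] − [0,4] + [0,1].
The 30×20 boundary matrix has rank 20 and Smith normal form diag(1,1,1,1,1,1,1,1,1,1,1,1,1,1,1,1,1,1,1,2).

Reading off H_k = ker ∂_k / im ∂_{k+1}:

  H_0: rank C_0 − rank ∂_1 = 10 − 9 = 1, and the invariant factors of ∂_1 are all 1, so H_0 = Z.
  H_1: rank ker ∂_1 − rank ∂_2 = (30 − 9) − 20 = 1, and ∂_2 has invariant factor 2 > 1, so H_1 = Z ⊕ Z/2.
  H_2: rank ker ∂_2 − rank ∂_3 = (20 − 20) − 0 = 0, and there is no ∂_3, so H_2 = 0.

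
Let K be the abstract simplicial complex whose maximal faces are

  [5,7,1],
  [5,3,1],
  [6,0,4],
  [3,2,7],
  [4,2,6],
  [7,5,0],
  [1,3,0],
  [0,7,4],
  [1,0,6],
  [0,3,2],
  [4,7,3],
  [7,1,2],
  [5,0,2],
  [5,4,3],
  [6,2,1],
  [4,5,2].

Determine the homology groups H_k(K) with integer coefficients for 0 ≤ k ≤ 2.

K has 8 vertices, 24 edges, 16 triangles.
rank ∂_0 = 0, rank ∂_1 = 7 ⇒ b_0 = 8 − 0 − 7 = 1; all invariant factors of ∂_1 are 1 so no torsion. So H_0 = Z.
rank ∂_1 = 7, rank ∂_2 = 15 ⇒ b_1 = 24 − 7 − 15 = 2; all invariant factors of ∂_2 are 1 so no torsion. So H_1 = Z^2.
rank ∂_2 = 15, rank ∂_3 = 0 ⇒ b_2 = 16 − 15 − 0 = 1. So H_2 = Z.

H_0 ≅ Z,  H_1 ≅ Z^2,  H_2 ≅ Z.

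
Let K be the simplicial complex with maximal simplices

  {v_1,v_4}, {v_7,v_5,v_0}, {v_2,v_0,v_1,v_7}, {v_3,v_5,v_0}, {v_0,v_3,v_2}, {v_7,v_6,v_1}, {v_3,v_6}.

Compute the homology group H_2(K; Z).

We work with the vertex ordering v_0 < v_1 < v_2 < v_3 < v_4 < v_5 < v_6 < v_7. The simplices of K, each written with vertices in increasing order, are:

  0-simplices (8): [v_0], [v_1], [v_2], [v_3], [v_4], [v_5], [v_6], [v_7]
  1-simplices (15): (15 of them)
  2-simplices (8): [v_0,v_1,v_2], [v_0,v_1,v_7], [v_0,v_2,v_3], [v_0,v_2,v_7], [v_0,v_3,v_5], [v_0,v_5,v_7], [v_1,v_2,v_7], [v_1,v_6,v_7]
  3-simplices (1): [v_0,v_1,v_2,v_7]

giving chain groups C_0 ≅ Z^8, C_1 ≅ Z^15, C_2 ≅ Z^8, C_3 ≅ Z^1.

Boundary ∂_1: C_1 → C_0 is given by ∂[p,q] = [q] − [p].
The 8×15 boundary matrix has rank 7 and Smith normal form diag(1,1,1,1,1,1,1).

∂_2: C_2 → C_1 sends each 2-simplex [p,q,r] to [q,r] − [p,r] + [p,q]. For instance
  ∂[v_1,v_6,v_7] = [v_6,v_7] − [v_1,v_7] + [v_1,v_6],
  ∂[v_0,v_2,v_7] = [v_2,v_7] − [v_0,v_7] + [v_0,v_2].
The resulting 15×8 matrix has rank 7, and its Smith normal form has invariant factors (1,1,1,1,1,1,1).

Boundary ∂_3: C_3 → C_2 sends each 3-simplex σ to the alternating sum Σ_i (−1)^i (σ with its i-th vertex removed). For instance
  ∂[v_0,v_1,v_2,v_7] = [v_1,v_2,v_7] − [v_0,v_2,v_7] + [v_0,v_1,v_7] − [v_0,v_1,v_2].
This gives a 8×1 integer matrix of rank 1; reducing to Smith normal form yields diagonal entries (1).

Now H_k = ker ∂_k / im ∂_{k+1}, so:

  H_2: rank ker ∂_2 − rank ∂_3 = (8 − 7) − 1 = 0, and the invariant factors of ∂_3 are all 1, so H_2 = 0.

H_2 ≅ 0.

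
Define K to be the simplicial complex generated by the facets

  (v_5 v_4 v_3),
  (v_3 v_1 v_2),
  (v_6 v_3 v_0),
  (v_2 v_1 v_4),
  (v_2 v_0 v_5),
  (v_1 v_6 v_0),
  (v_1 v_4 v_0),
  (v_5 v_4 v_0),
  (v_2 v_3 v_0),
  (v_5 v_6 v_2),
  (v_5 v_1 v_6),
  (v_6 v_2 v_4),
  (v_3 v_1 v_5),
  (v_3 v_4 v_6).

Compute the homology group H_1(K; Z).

Order the vertices as v_0 < v_1 < v_2 < v_3 < v_4 < v_5 < v_6. Listing each simplex with vertices in this order, K has dimension 2 with simplices:

  0-simplices (7): [v_0], [v_1], [v_2], [v_3], [v_4], [v_5], [v_6]
  1-simplices (21): (21 of them)
  2-simplices (14): (14 of them)

so the chain groups are C_0 ≅ Z^7, C_1 ≅ Z^21, C_2 ≅ Z^14.

The boundary map ∂_1: C_1 → C_0 is given by ∂[p,q] = [q] − [p]. For instance
  ∂[v_1,v_5] = [v_5] − [v_1].
The resulting 7×21 matrix has rank 6, and its Smith normal form has invariant factors (1,1,1,1,1,1).

The boundary map ∂_2: C_2 → C_1 maps a triangle to the signed sum of its edges. For instance
  ∂[v_0,v_2,v_3] = [v_2,v_3] − [v_0,v_3] + [v_0,v_2],
  ∂[v_0,v_2,v_5] = [v_2,v_5] − [v_0,v_5] + [v_0,v_2].
The resulting 21×14 matrix has rank 13, and its Smith normal form has invariant factors (1,1,1,1,1,1,1,1,1,1,1,1,1).

From H_k ≅ ker(∂_k) / im(∂_{k+1}) we obtain:

  H_1: rank ker ∂_1 − rank ∂_2 = (21 − 6) − 13 = 2, and the invariant factors of ∂_2 are all 1, so H_1 ≅ Z^2.

(K is a triangulation of the torus T^2.)

H_1 ≅ Z^2.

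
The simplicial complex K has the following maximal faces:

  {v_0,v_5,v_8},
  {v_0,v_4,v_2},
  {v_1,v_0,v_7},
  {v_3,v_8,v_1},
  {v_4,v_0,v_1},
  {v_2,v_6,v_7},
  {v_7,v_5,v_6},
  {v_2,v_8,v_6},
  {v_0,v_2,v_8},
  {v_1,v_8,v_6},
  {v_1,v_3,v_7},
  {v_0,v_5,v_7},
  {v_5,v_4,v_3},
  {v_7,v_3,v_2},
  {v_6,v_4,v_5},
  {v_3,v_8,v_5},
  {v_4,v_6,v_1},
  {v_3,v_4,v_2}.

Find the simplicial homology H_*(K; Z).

H_0 = Z,  H_1 = Z^2,  H_2 = Z.

Take the total order v_0 < v_1 < v_2 < v_3 < v_4 < v_5 < v_6 < v_7 < v_8 on the vertex set. Then K (dimension 2) consists of the simplices:

  0-simplices (9): [v_0], [v_1], [v_2], [v_3], [v_4], [v_5], [v_6], [v_7], [v_8]
  1-simplices (27): (27 of them)
  2-simplices (18): (18 of them)

giving chain groups C_0 ≅ Z^9, C_1 ≅ Z^27, C_2 ≅ Z^18.

The boundary map ∂_1: C_1 → C_0 is given by ∂[p,q] = [q] − [p]. For instance
  ∂[v_6,v_8] = [v_8] − [v_6].
The 9×27 boundary matrix has rank 8 and Smith normal form diag(1,1,1,1,1,1,1,1).

∂_2: C_2 → C_1 acts by ∂[p,q,r] = [q,r] − [p,r] + [p,q]. For instance
  ∂[v_2,v_3,v_7] = [v_3,v_7] − [v_2,v_7] + [v_2,v_3],
  ∂[v_0,v_1,v_4] = [v_1,v_4] − [v_0,v_4] + [v_0,v_1].
The resulting 27×18 matrix has rank 17, and its Smith normal form has invariant factors (1,1,1,1,1,1,1,1,1,1,1,1,1,1,1,1,1).

From H_k ≅ ker(∂_k) / im(∂_{k+1}) we obtain:

  H_0: rank C_0 − rank ∂_1 = 9 − 8 = 1, and the invariant factors of ∂_1 are all 1, so H_0 = Z.
  H_1: rank ker ∂_1 − rank ∂_2 = (27 − 8) − 17 = 2, and the invariant factors of ∂_2 are all 1, so H_1 = Z^2.
  H_2: rank ker ∂_2 − rank ∂_3 = (18 − 17) − 0 = 1, and there is no ∂_3, so H_2 = Z.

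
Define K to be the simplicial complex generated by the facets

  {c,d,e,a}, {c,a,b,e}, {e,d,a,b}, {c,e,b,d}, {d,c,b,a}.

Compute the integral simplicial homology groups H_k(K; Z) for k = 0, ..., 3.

Take the total order a < b < c < d < e on the vertex set. Then K (dimension 3) consists of the simplices:

  0-simplices (5): a, b, c, d, e
  1-simplices (10): ab, ac, ad, ae, bc, bd, be, cd, ce, de
  2-simplices (10): abc, abd, abe, acd, ace, ade, bcd, bce, bde, cde
  3-simplices (5): abcd, abce, abde, acde, bcde

so the chain groups are C_0 ≅ Z^5, C_1 ≅ Z^10, C_2 ≅ Z^10, C_3 ≅ Z^5.

∂_1: C_1 → C_0 is given by ∂[p,q] = [q] − [p]. For instance
  ∂ae = e − a.
The resulting 5×10 matrix has rank 4, and its Smith normal form has invariant factors (1,1,1,1).

Boundary ∂_2: C_2 → C_1 sends each 2-simplex [p,q,r] to [q,r] − [p,r] + [p,q]. For instance
  ∂abe = be − ae + ab,
  ∂bcd = cd − bd + bc.
The 10×10 boundary matrix has rank 6 and Smith normal form diag(1,1,1,1,1,1).

Boundary ∂_3: C_3 → C_2 sends each 3-simplex σ to the alternating sum Σ_i (−1)^i (σ with its i-th vertex removed). For instance
  ∂acde = cde − ade + ace − acd,
  ∂abce = bce − ace + abe − abc.
The 10×5 boundary matrix has rank 4 and Smith normal form diag(1,1,1,1).

From H_k ≅ ker(∂_k) / im(∂_{k+1}) we obtain:

  H_0: rank C_0 − rank ∂_1 = 5 − 4 = 1, and the invariant factors of ∂_1 are all 1, so H_0 ≅ Z.
  H_1: rank ker ∂_1 − rank ∂_2 = (10 − 4) − 6 = 0, and the invariant factors of ∂_2 are all 1, so H_1 ≅ 0.
  H_2: rank ker ∂_2 − rank ∂_3 = (10 − 6) − 4 = 0, and the invariant factors of ∂_3 are all 1, so H_2 ≅ 0.
  H_3: rank ker ∂_3 − rank ∂_4 = (5 − 4) − 0 = 1, and there is no ∂_4, so H_3 ≅ Z.

As a check, the Euler characteristic is 5 − 10 + 10 − 5 = 0, which agrees with 1 − 0 + 0 − 1 = 0.
(K is a triangulation of the 3-sphere S^3.)

H_0 ≅ Z,  H_1 = 0,  H_2 = 0,  H_3 ≅ Z.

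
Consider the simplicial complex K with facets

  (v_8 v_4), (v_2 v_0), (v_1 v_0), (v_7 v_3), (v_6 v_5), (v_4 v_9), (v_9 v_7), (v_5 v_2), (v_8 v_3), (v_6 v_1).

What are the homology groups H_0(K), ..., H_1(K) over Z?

H_0 ≅ Z^2,  H_1 ≅ Z^2.

Take the total order v_0 < v_1 < v_2 < v_3 < v_4 < v_5 < v_6 < v_7 < v_8 < v_9 on the vertex set. Then K (dimension 1) consists of the simplices:

  0-simplices (10): [v_0], [v_1], [v_2], [v_3], [v_4], [v_5], [v_6], [v_7], [v_8], [v_9]
  1-simplices (10): [v_0,v_1], [v_0,v_2], [v_1,v_6], [v_2,v_5], [v_3,v_7], [v_3,v_8], [v_4,v_8], [v_4,v_9], [v_5,v_6], [v_7,v_9]

Hence C_0 ≅ Z^10, C_1 ≅ Z^10.

The boundary map ∂_1: C_1 → C_0 is given by ∂[p,q] = [q] − [p].
This gives a 10×10 integer matrix of rank 8; reducing to Smith normal form yields diagonal entries (1,1,1,1,1,1,1,1).

Reading off H_k = ker ∂_k / im ∂_{k+1}:

  H_0: rank C_0 − rank ∂_1 = 10 − 8 = 2, and the invariant factors of ∂_1 are all 1, so H_0 ≅ Z^2.
  H_1: rank ker ∂_1 − rank ∂_2 = (10 − 8) − 0 = 2, and there is no ∂_2, so H_1 ≅ Z^2.

(K is a triangulation of the disjoint union of the circle S^1 and the circle S^1.)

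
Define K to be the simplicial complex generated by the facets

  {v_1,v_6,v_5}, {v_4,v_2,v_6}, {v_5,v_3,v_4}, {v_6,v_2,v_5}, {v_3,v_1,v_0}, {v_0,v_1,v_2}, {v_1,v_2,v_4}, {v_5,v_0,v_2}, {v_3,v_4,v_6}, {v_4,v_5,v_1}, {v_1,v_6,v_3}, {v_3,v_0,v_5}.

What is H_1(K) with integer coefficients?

H_1 = Z/2.

K has 7 vertices, 18 edges, 12 triangles.
rank ∂_1 = 6, rank ∂_2 = 12 ⇒ b_1 = 18 − 6 − 12 = 0; ∂_2 has invariant factor(s) [2] giving torsion. So H_1 = Z/2.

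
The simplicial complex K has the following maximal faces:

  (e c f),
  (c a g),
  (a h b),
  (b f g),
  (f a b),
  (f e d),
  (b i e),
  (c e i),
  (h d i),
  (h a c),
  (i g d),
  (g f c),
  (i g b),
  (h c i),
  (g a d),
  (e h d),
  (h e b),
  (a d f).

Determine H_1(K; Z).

H_1 = Z ⊕ Z/2Z.

Fix the vertex order a < b < c < d < e < f < g < h < i and write every simplex with vertices in increasing order. Then dim K = 2 and the simplices of K are:

  0-simplices (9): a, b, c, d, e, f, g, h, i
  1-simplices (27): ab, ac, ad, af, ag, ah, be, bf, bg, bh, bi, ce, cf, cg, ch, ci, de, df, dg, dh, di, ef, eh, ei, fg, gi, hi
  2-simplices (18): abf, abh, acg, ach, adf, adg, beh, bei, bfg, bgi, cef, cei, cfg, chi, def, deh, dgi, dhi

giving chain groups C_0 ≅ Z^9, C_1 ≅ Z^27, C_2 ≅ Z^18.

∂_1: C_1 → C_0 is given by ∂[p,q] = [q] − [p].
The 9×27 boundary matrix has rank 8 and Smith normal form diag(1,1,1,1,1,1,1,1).

Boundary ∂_2: C_2 → C_1 maps a triangle to the signed sum of its edges. For instance
  ∂adf = df − af + ad,
  ∂abf = bf − af + ab.
As a 27×18 matrix over Z this has rank 18, with invariant factors (1,1,1,1,1,1,1,1,1,1,1,1,1,1,1,1,1,2).

Reading off H_k = ker ∂_k / im ∂_{k+1}:

  H_1: rank ker ∂_1 − rank ∂_2 = (27 − 8) − 18 = 1, and ∂_2 has invariant factor 2 > 1, so H_1 ≅ Z ⊕ Z/2Z.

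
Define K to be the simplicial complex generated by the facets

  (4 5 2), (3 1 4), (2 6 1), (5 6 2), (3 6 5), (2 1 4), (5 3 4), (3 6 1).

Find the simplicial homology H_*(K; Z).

H_0 = Z,  H_1 = 0,  H_2 = Z.

Take the total order 1 < 2 < 3 < 4 < 5 < 6 on the vertex set. Then K (dimension 2) consists of the simplices:

  0-simplices (6): [1], [2], [3], [4], [5], [6]
  1-simplices (12): [1,2], [1,3], [1,4], [1,6], [2,4], [2,5], [2,6], [3,4], [3,5], [3,6], [4,5], [5,6]
  2-simplices (8): [1,2,4], [1,2,6], [1,3,4], [1,3,6], [2,4,5], [2,5,6], [3,4,5], [3,5,6]

so the chain groups are C_0 ≅ Z^6, C_1 ≅ Z^12, C_2 ≅ Z^8.

∂_1: C_1 → C_0 maps an edge to its endpoints' difference, ∂[p,q] = q − p.
The resulting 6×12 matrix has rank 5, and its Smith normal form has invariant factors (1,1,1,1,1).

Boundary ∂_2: C_2 → C_1 sends each 2-simplex [p,q,r] to [q,r] − [p,r] + [p,q]. For instance
  ∂[1,3,6] = [3,6] − [1,6] + [1,3],
  ∂[3,4,5] = [4,5] − [3,5] + [3,4].
This gives a 12×8 integer matrix of rank 7; reducing to Smith normal form yields diagonal entries (1,1,1,1,1,1,1).

Now H_k = ker ∂_k / im ∂_{k+1}, so:

  H_0: rank C_0 − rank ∂_1 = 6 − 5 = 1, and the invariant factors of ∂_1 are all 1, so H_0 = Z.
  H_1: rank ker ∂_1 − rank ∂_2 = (12 − 5) − 7 = 0, and the invariant factors of ∂_2 are all 1, so H_1 = 0.
  H_2: rank ker ∂_2 − rank ∂_3 = (8 − 7) − 0 = 1, and there is no ∂_3, so H_2 = Z.

As a check, the Euler characteristic is 6 − 12 + 8 = 2, which agrees with 1 − 0 + 1 = 2.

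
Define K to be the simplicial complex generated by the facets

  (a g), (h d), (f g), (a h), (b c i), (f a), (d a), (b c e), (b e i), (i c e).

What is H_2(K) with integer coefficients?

H_2 ≅ Z.

Fix the vertex order a < b < c < d < e < f < g < h < i and write every simplex with vertices in increasing order. Then dim K = 2 and the simplices of K are:

  0-simplices (9): a, b, c, d, e, f, g, h, i
  1-simplices (12): ad, af, ag, ah, bc, be, bi, ce, ci, dh, ei, fg
  2-simplices (4): bce, bci, bei, cei

giving chain groups C_0 ≅ Z^9, C_1 ≅ Z^12, C_2 ≅ Z^4.

Boundary ∂_1: C_1 → C_0 maps an edge to its endpoints' difference, ∂[p,q] = q − p.
The resulting 9×12 matrix has rank 7, and its Smith normal form has invariant factors (1,1,1,1,1,1,1).

Boundary ∂_2: C_2 → C_1 sends each 2-simplex [p,q,r] to [q,r] − [p,r] + [p,q]. For instance
  ∂bce = ce − be + bc,
  ∂bci = ci − bi + bc.
The 12×4 boundary matrix has rank 3 and Smith normal form diag(1,1,1).

From H_k ≅ ker(∂_k) / im(∂_{k+1}) we obtain:

  H_2: rank ker ∂_2 − rank ∂_3 = (4 − 3) − 0 = 1, and there is no ∂_3, so H_2 ≅ Z.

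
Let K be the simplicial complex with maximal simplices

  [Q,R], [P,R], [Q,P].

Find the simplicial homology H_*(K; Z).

Fix the vertex order P < Q < R and write every simplex with vertices in increasing order. Then dim K = 1 and the simplices of K are:

  0-simplices (3): P, Q, R
  1-simplices (3): PQ, PR, QR

Hence C_0 ≅ Z^3, C_1 ≅ Z^3.

Boundary ∂_1: C_1 → C_0 maps an edge to its endpoints' difference, ∂[p,q] = q − p. For instance
  ∂QR = R − Q.
This gives a 3×3 integer matrix of rank 2; reducing to Smith normal form yields diagonal entries (1,1).

From H_k ≅ ker(∂_k) / im(∂_{k+1}) we obtain:

  H_0: rank C_0 − rank ∂_1 = 3 − 2 = 1, and the invariant factors of ∂_1 are all 1, so H_0 ≅ Z.
  H_1: rank ker ∂_1 − rank ∂_2 = (3 − 2) − 0 = 1, and there is no ∂_2, so H_1 ≅ Z.

As a check, the Euler characteristic is 3 − 3 = 0, which agrees with 1 − 1 = 0.
(K is a triangulation of the circle S^1.)

H_0 = Z,  H_1 = Z.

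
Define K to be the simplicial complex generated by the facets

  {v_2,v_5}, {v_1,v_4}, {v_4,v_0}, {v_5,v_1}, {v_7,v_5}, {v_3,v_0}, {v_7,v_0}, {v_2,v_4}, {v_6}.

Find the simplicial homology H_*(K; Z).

H_0 ≅ Z^2,  H_1 ≅ Z^2.

Take the total order v_0 < v_1 < v_2 < v_3 < v_4 < v_5 < v_6 < v_7 on the vertex set. Then K (dimension 1) consists of the simplices:

  0-simplices (8): [v_0], [v_1], [v_2], [v_3], [v_4], [v_5], [v_6], [v_7]
  1-simplices (8): [v_0,v_3], [v_0,v_4], [v_0,v_7], [v_1,v_4], [v_1,v_5], [v_2,v_4], [v_2,v_5], [v_5,v_7]

Hence C_0 ≅ Z^8, C_1 ≅ Z^8.

The boundary map ∂_1: C_1 → C_0 is given by ∂[p,q] = [q] − [p].
This gives a 8×8 integer matrix of rank 6; reducing to Smith normal form yields diagonal entries (1,1,1,1,1,1).

Computing H_k = (kernel of ∂_k) / (image of ∂_{k+1}):

  H_0: rank C_0 − rank ∂_1 = 8 − 6 = 2, and the invariant factors of ∂_1 are all 1, so H_0 ≅ Z^2.
  H_1: rank ker ∂_1 − rank ∂_2 = (8 − 6) − 0 = 2, and there is no ∂_2, so H_1 ≅ Z^2.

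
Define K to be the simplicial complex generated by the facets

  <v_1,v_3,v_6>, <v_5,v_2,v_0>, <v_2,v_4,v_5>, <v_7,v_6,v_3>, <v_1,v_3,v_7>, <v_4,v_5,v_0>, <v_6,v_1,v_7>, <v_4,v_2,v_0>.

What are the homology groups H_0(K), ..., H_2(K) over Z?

We work with the vertex ordering v_0 < v_1 < v_2 < v_3 < v_4 < v_5 < v_6 < v_7. The simplices of K, each written with vertices in increasing order, are:

  0-simplices (8): [v_0], [v_1], [v_2], [v_3], [v_4], [v_5], [v_6], [v_7]
  1-simplices (12): [v_0,v_2], [v_0,v_4], [v_0,v_5], [v_1,v_3], [v_1,v_6], [v_1,v_7], [v_2,v_4], [v_2,v_5], [v_3,v_6], [v_3,v_7], [v_4,v_5], [v_6,v_7]
  2-simplices (8): [v_0,v_2,v_4], [v_0,v_2,v_5], [v_0,v_4,v_5], [v_1,v_3,v_6], [v_1,v_3,v_7], [v_1,v_6,v_7], [v_2,v_4,v_5], [v_3,v_6,v_7]

so the chain groups are C_0 ≅ Z^8, C_1 ≅ Z^12, C_2 ≅ Z^8.

∂_1: C_1 → C_0 maps an edge to its endpoints' difference, ∂[p,q] = q − p. For instance
  ∂[v_0,v_4] = [v_4] − [v_0].
The resulting 8×12 matrix has rank 6, and its Smith normal form has invariant factors (1,1,1,1,1,1).

∂_2: C_2 → C_1 maps a triangle to the signed sum of its edges. For instance
  ∂[v_1,v_3,v_6] = [v_3,v_6] − [v_1,v_6] + [v_1,v_3],
  ∂[v_3,v_6,v_7] = [v_6,v_7] − [v_3,v_7] + [v_3,v_6].
The 12×8 boundary matrix has rank 6 and Smith normal form diag(1,1,1,1,1,1).

Reading off H_k = ker ∂_k / im ∂_{k+1}:

  H_0: rank C_0 − rank ∂_1 = 8 − 6 = 2, and the invariant factors of ∂_1 are all 1, so H_0 ≅ Z^2.
  H_1: rank ker ∂_1 − rank ∂_2 = (12 − 6) − 6 = 0, and the invariant factors of ∂_2 are all 1, so H_1 ≅ 0.
  H_2: rank ker ∂_2 − rank ∂_3 = (8 − 6) − 0 = 2, and there is no ∂_3, so H_2 ≅ Z^2.

H_0 ≅ Z^2,  H_1 = 0,  H_2 ≅ Z^2.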